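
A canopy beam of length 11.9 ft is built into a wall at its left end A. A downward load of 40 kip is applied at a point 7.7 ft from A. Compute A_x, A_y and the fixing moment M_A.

ΣF_x = 0: A_x = 0.
ΣF_y = 0: A_y − 40 = 0 → A_y = 40.00 kip.
ΣM about A: M_A − 40·7.7 = 0 → M_A = 308.0 kip·ft.

A_x = 0, A_y = 40.00 kip, M_A = 308.0 kip·ft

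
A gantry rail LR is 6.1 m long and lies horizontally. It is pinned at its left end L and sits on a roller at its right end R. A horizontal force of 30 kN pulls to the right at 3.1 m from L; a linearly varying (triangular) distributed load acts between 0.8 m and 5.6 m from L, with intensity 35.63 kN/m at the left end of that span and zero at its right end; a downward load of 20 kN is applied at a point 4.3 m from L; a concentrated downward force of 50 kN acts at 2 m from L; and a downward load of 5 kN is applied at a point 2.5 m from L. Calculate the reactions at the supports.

L_x = -30.00 kN, L_y = 94.33 kN, R_y = 66.19 kN

Resultant of the triangular load: ½ × 35.63 × 4.8 = 85.512 kN, acting at 2.4 m from L (one-third of the span from the peak).
Taking moments about L: R_y·6.1 − (½·35.63·4.8)·2.4 − 20·4.3 − 50·2 − 5·2.5 = 0 → R_y = 403.7288/6.1 = 66.185 ≈ 66.19 kN.
ΣF_y = 0: L_y + 66.185 − ½·35.63·4.8 − 20 − 50 − 5 = 0 → L_y = 94.33 kN.
ΣF_x = 0: L_x + 30 = 0 → L_x = -30.00 kN.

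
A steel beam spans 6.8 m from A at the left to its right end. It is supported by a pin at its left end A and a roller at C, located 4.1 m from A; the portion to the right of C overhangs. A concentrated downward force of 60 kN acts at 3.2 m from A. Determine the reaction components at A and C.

Moments about A: C_y·4.1 − 60·3.2 = 0 → C_y = 192/4.1 = 46.8293 ≈ 46.83 kN.
ΣF_y = 0: A_y + 46.8293 − 60 = 0 → A_y = 13.17 kN.
ΣF_x = 0: no horizontal applied forces, so A_x = 0.

A_x = 0, A_y = 13.17 kN, C_y = 46.83 kN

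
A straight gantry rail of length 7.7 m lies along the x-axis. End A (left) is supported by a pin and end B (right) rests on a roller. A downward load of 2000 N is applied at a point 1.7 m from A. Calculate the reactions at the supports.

Taking moments about A: B_y·7.7 − 2000·1.7 = 0 → B_y = 3400/7.7 = 441.558 ≈ 441.6 N.
ΣF_y = 0: A_y + 441.558 − 2000 = 0 → A_y = 1558 N.
ΣF_x = 0: no horizontal applied forces, so A_x = 0.

A_x = 0, A_y = 1558 N, B_y = 441.6 N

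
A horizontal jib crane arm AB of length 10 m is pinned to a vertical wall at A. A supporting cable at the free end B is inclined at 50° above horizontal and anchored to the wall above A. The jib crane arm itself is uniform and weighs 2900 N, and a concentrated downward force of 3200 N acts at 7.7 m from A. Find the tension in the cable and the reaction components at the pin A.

ΣM about A: T·sin50°·10 − 2900·5 − 3200·7.7 = 0 → T = 39140/(10·0.766044) = 5109.37 ≈ 5109 N.
ΣF_x = 0: A_x − T·cos50° = 0 → A_x = 5109.37 × 0.642788 = 3284 N.
ΣF_y = 0: A_y + T·sin50° − 2900 − 3200 = 0 → A_y = 6100 − 5109.37 × 0.766044 = 2186 N.

T = 5109 N, A_x = 3284 N, A_y = 2186 N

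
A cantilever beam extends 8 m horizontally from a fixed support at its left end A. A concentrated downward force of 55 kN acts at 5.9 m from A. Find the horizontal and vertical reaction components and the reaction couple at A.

ΣF_x = 0: A_x = 0.
ΣF_y = 0: A_y − 55 = 0 → A_y = 55.00 kN.
ΣM about A: M_A − 55·5.9 = 0 → M_A = 324.5 kN·m.

A_x = 0, A_y = 55.00 kN, M_A = 324.5 kN·m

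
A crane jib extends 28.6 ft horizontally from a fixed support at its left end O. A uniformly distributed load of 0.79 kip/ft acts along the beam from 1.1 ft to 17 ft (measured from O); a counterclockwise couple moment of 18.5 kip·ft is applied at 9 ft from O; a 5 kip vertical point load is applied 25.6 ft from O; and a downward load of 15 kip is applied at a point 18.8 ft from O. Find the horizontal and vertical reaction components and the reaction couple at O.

O_x = 0, O_y = 32.56 kip, M_O = 505.2 kip·ft

Resultant of the distributed load: 0.79 × 15.9 = 12.561 kip at 9.05 ft from O.
ΣF_x = 0: O_x = 0.
ΣF_y = 0: O_y − 0.79·15.9 − 5 − 15 = 0 → O_y = 32.56 kip.
ΣM about O: M_O − (0.79·15.9)·9.05 + 18.5 − 5·25.6 − 15·18.8 = 0 → M_O = 505.2 kip·ft.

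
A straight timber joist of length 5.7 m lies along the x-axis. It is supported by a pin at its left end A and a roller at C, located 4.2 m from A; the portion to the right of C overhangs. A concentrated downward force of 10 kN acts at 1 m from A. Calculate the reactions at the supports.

A_x = 0, A_y = 7.619 kN, C_y = 2.381 kN

Moments about A: C_y·4.2 − 10·1 = 0 → C_y = 10/4.2 = 2.38095 ≈ 2.381 kN.
ΣF_y = 0: A_y + 2.38095 − 10 = 0 → A_y = 7.619 kN.
ΣF_x = 0: no horizontal applied forces, so A_x = 0.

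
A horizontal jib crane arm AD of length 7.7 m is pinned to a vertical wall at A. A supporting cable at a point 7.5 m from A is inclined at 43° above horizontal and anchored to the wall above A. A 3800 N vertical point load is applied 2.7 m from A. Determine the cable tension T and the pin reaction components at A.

T = 2006 N, A_x = 1467 N, A_y = 2432 N

ΣM about A: T·sin43°·7.5 − 3800·2.7 = 0 → T = 10260/(7.5·0.681998) = 2005.87 ≈ 2006 N.
ΣF_x = 0: A_x − T·cos43° = 0 → A_x = 2005.87 × 0.731354 = 1467 N.
ΣF_y = 0: A_y + T·sin43° − 3800 = 0 → A_y = 3800 − 2005.87 × 0.681998 = 2432 N.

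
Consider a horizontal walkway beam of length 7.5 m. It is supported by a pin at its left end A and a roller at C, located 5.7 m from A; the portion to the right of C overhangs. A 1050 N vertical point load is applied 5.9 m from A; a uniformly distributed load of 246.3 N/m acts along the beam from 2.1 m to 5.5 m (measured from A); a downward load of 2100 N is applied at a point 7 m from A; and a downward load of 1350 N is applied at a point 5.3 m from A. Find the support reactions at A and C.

Resultant of the distributed load: 246.3 × 3.4 = 837.42 N at 3.8 m from A.
ΣM about A: C_y·5.7 − 1050·5.9 − (246.3·3.4)·3.8 − 2100·7 − 1350·5.3 = 0 → C_y = 31232.196/5.7 = 5479.33 ≈ 5479 N.
ΣF_y = 0: A_y + 5479.33 − 1050 − 246.3·3.4 − 2100 − 1350 = 0 → A_y = -141.9 N.
ΣF_x = 0: no horizontal applied forces, so A_x = 0.

A_x = 0, A_y = -141.9 N, C_y = 5479 N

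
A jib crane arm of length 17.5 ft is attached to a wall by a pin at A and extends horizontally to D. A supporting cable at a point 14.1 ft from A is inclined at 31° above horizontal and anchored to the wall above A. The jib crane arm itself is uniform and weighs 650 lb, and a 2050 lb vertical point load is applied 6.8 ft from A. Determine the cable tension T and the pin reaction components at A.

ΣM about A: T·sin31°·14.1 − 650·8.75 − 2050·6.8 = 0 → T = 19627.5/(14.1·0.515038) = 2702.75 ≈ 2703 lb.
ΣF_x = 0: A_x − T·cos31° = 0 → A_x = 2702.75 × 0.857167 = 2317 lb.
ΣF_y = 0: A_y + T·sin31° − 650 − 2050 = 0 → A_y = 2700 − 2702.75 × 0.515038 = 1308 lb.

T = 2703 lb, A_x = 2317 lb, A_y = 1308 lb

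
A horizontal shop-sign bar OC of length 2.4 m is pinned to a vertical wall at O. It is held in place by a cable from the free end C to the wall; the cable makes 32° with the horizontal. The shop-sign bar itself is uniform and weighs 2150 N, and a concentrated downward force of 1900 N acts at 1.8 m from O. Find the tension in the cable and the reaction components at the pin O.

ΣM about O: T·sin32°·2.4 − 2150·1.2 − 1900·1.8 = 0 → T = 6000/(2.4·0.529919) = 4717.7 ≈ 4718 N.
ΣF_x = 0: O_x − T·cos32° = 0 → O_x = 4717.7 × 0.848048 = 4001 N.
ΣF_y = 0: O_y + T·sin32° − 2150 − 1900 = 0 → O_y = 4050 − 4717.7 × 0.529919 = 1550 N.

T = 4718 N, O_x = 4001 N, O_y = 1550 N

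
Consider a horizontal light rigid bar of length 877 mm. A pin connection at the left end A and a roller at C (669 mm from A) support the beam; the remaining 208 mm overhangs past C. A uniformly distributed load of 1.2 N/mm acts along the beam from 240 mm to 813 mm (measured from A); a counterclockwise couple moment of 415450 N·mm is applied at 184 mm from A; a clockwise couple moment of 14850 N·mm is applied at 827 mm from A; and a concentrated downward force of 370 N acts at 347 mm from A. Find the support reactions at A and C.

A_x = 0, A_y = 923.4 N, C_y = 134.2 N

Resultant of the distributed load: 1.2 × 573 = 687.6 N at 526.5 mm from A.
Moments about A: C_y·669 − (1.2·573)·526.5 + 415450 − 14850 − 370·347 = 0 → C_y = 89811.4/669 = 134.247 ≈ 134.2 N.
ΣF_y = 0: A_y + 134.247 − 1.2·573 − 370 = 0 → A_y = 923.4 N.
ΣF_x = 0: no horizontal applied forces, so A_x = 0.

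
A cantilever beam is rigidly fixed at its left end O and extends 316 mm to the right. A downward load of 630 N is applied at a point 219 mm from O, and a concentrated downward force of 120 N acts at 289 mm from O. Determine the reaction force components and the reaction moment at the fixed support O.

ΣF_x = 0: O_x = 0.
ΣF_y = 0: O_y − 630 − 120 = 0 → O_y = 750.0 N.
ΣM about O: M_O − 630·219 − 120·289 = 0 → M_O = 172600 N·mm.

O_x = 0, O_y = 750.0 N, M_O = 172600 N·mm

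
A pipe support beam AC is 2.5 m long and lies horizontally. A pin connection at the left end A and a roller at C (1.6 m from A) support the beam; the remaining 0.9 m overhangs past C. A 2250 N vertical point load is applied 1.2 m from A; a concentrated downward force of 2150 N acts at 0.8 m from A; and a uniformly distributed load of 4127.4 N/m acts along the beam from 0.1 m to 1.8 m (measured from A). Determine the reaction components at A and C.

Resultant of the distributed load: 4127.4 × 1.7 = 7016.58 N at 0.95 m from A.
Moments about A: C_y·1.6 − 2250·1.2 − 2150·0.8 − (4127.4·1.7)·0.95 = 0 → C_y = 11085.751/1.6 = 6928.59 ≈ 6929 N.
ΣF_y = 0: A_y + 6928.59 − 2250 − 2150 − 4127.4·1.7 = 0 → A_y = 4488 N.
ΣF_x = 0: no horizontal applied forces, so A_x = 0.

A_x = 0, A_y = 4488 N, C_y = 6929 N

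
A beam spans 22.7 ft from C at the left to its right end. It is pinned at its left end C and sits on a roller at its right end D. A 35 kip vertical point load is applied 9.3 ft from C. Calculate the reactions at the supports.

Taking moments about C: D_y·22.7 − 35·9.3 = 0 → D_y = 325.5/22.7 = 14.3392 ≈ 14.34 kip.
ΣF_y = 0: C_y + 14.3392 − 35 = 0 → C_y = 20.66 kip.
ΣF_x = 0: no horizontal applied forces, so C_x = 0.

C_x = 0, C_y = 20.66 kip, D_y = 14.34 kip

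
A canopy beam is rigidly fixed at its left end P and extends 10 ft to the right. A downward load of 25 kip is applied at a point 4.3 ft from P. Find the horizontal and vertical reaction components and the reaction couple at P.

ΣF_x = 0: P_x = 0.
ΣF_y = 0: P_y − 25 = 0 → P_y = 25.00 kip.
ΣM about P: M_P − 25·4.3 = 0 → M_P = 107.5 kip·ft.

P_x = 0, P_y = 25.00 kip, M_P = 107.5 kip·ft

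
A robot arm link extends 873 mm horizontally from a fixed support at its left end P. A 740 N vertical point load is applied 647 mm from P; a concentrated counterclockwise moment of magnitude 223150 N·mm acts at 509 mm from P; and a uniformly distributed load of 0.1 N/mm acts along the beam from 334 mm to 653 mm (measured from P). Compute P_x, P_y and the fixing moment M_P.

P_x = 0, P_y = 771.9 N, M_P = 271400 N·mm

Resultant of the distributed load: 0.1 × 319 = 31.9 N at 493.5 mm from P.
ΣF_x = 0: P_x = 0.
ΣF_y = 0: P_y − 740 − 0.1·319 = 0 → P_y = 771.9 N.
ΣM about P: M_P − 740·647 + 223150 − (0.1·319)·493.5 = 0 → M_P = 271400 N·mm.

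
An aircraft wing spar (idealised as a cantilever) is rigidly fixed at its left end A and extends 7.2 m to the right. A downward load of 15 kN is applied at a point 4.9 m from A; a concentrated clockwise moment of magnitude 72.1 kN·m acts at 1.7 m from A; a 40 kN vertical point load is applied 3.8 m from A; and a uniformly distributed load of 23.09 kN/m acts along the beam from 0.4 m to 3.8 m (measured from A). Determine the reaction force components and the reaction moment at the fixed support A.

Resultant of the distributed load: 23.09 × 3.4 = 78.506 kN at 2.1 m from A.
ΣF_x = 0: A_x = 0.
ΣF_y = 0: A_y − 15 − 40 − 23.09·3.4 = 0 → A_y = 133.5 kN.
ΣM about A: M_A − 15·4.9 − 72.1 − 40·3.8 − (23.09·3.4)·2.1 = 0 → M_A = 462.5 kN·m.

A_x = 0, A_y = 133.5 kN, M_A = 462.5 kN·m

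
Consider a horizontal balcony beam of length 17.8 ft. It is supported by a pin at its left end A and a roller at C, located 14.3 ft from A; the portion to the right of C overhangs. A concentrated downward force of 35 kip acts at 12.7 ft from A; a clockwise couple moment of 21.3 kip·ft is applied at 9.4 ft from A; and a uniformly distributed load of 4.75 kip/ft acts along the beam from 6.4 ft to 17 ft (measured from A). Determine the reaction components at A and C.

Resultant of the distributed load: 4.75 × 10.6 = 50.35 kip at 11.7 ft from A.
ΣM about A: C_y·14.3 − 35·12.7 − 21.3 − (4.75·10.6)·11.7 = 0 → C_y = 1054.895/14.3 = 73.7689 ≈ 73.77 kip.
ΣF_y = 0: A_y + 73.7689 − 35 − 4.75·10.6 = 0 → A_y = 11.58 kip.
ΣF_x = 0: no horizontal applied forces, so A_x = 0.

A_x = 0, A_y = 11.58 kip, C_y = 73.77 kip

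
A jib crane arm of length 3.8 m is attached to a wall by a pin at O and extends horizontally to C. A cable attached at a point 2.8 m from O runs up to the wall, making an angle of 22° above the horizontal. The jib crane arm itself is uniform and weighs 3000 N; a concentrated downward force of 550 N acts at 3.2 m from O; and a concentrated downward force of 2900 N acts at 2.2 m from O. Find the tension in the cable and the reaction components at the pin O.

ΣM about O: T·sin22°·2.8 − 3000·1.9 − 550·3.2 − 2900·2.2 = 0 → T = 13840/(2.8·0.374607) = 13194.8 ≈ 13190 N.
ΣF_x = 0: O_x − T·cos22° = 0 → O_x = 13194.8 × 0.927184 = 12230 N.
ΣF_y = 0: O_y + T·sin22° − 3000 − 550 − 2900 = 0 → O_y = 6450 − 13194.8 × 0.374607 = 1507 N.

T = 13190 N, O_x = 12230 N, O_y = 1507 N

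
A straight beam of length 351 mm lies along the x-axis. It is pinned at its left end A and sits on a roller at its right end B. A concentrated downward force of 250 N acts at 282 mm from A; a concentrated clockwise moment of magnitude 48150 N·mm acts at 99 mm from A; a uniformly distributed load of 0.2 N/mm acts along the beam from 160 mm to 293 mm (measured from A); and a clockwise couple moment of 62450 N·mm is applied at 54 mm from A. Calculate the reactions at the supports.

Resultant of the distributed load: 0.2 × 133 = 26.6 N at 226.5 mm from A.
Taking moments about A: B_y·351 − 250·282 − 48150 − (0.2·133)·226.5 − 62450 = 0 → B_y = 187124.9/351 = 533.119 ≈ 533.1 N.
ΣF_y = 0: A_y + 533.119 − 250 − 0.2·133 = 0 → A_y = -256.5 N.
ΣF_x = 0: no horizontal applied forces, so A_x = 0.

A_x = 0, A_y = -256.5 N, B_y = 533.1 N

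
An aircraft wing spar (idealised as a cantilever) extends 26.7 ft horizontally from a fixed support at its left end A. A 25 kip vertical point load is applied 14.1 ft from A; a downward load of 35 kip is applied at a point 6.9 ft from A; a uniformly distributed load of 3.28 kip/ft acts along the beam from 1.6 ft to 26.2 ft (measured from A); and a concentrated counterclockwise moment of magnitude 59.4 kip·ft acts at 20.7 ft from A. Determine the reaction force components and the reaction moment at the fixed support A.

A_x = 0, A_y = 140.7 kip, M_A = 1656 kip·ft

Resultant of the distributed load: 3.28 × 24.6 = 80.688 kip at 13.9 ft from A.
ΣF_x = 0: A_x = 0.
ΣF_y = 0: A_y − 25 − 35 − 3.28·24.6 = 0 → A_y = 140.7 kip.
ΣM about A: M_A − 25·14.1 − 35·6.9 − (3.28·24.6)·13.9 + 59.4 = 0 → M_A = 1656 kip·ft.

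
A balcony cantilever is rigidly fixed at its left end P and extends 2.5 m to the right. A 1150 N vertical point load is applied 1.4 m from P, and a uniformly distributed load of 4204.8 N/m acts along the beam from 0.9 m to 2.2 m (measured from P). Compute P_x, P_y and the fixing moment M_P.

P_x = 0, P_y = 6616 N, M_P = 10080 N·m

Resultant of the distributed load: 4204.8 × 1.3 = 5466.24 N at 1.55 m from P.
ΣF_x = 0: P_x = 0.
ΣF_y = 0: P_y − 1150 − 4204.8·1.3 = 0 → P_y = 6616 N.
ΣM about P: M_P − 1150·1.4 − (4204.8·1.3)·1.55 = 0 → M_P = 10080 N·m.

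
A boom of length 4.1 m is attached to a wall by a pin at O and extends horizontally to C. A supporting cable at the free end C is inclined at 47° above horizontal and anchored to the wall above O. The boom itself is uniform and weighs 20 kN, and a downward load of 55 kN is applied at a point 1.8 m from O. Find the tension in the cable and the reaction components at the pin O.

ΣM about O: T·sin47°·4.1 − 20·2.05 − 55·1.8 = 0 → T = 140/(4.1·0.731354) = 46.6892 ≈ 46.69 kN.
ΣF_x = 0: O_x − T·cos47° = 0 → O_x = 46.6892 × 0.681998 = 31.84 kN.
ΣF_y = 0: O_y + T·sin47° − 20 − 55 = 0 → O_y = 75 − 46.6892 × 0.731354 = 40.85 kN.

T = 46.69 kN, O_x = 31.84 kN, O_y = 40.85 kN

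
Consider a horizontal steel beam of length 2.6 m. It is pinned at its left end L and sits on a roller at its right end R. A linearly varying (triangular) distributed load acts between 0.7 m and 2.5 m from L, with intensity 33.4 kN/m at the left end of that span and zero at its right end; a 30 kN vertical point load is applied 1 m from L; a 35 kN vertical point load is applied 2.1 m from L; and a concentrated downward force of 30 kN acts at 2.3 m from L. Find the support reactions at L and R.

L_x = 0, L_y = 43.68 kN, R_y = 81.38 kN

Resultant of the triangular load: ½ × 33.4 × 1.8 = 30.06 kN, acting at 1.3 m from L (one-third of the span from the peak).
Moments about L: R_y·2.6 − (½·33.4·1.8)·1.3 − 30·1 − 35·2.1 − 30·2.3 = 0 → R_y = 211.578/2.6 = 81.3762 ≈ 81.38 kN.
ΣF_y = 0: L_y + 81.3762 − ½·33.4·1.8 − 30 − 35 − 30 = 0 → L_y = 43.68 kN.
ΣF_x = 0: no horizontal applied forces, so L_x = 0.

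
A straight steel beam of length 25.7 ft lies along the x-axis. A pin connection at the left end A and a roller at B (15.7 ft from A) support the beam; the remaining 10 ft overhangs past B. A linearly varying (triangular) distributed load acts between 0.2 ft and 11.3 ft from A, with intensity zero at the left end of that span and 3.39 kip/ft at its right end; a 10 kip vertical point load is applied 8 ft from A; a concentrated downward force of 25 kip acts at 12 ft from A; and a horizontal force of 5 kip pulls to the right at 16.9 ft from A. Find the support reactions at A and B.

A_x = -5.000 kip, A_y = 20.50 kip, B_y = 33.31 kip

Resultant of the triangular load: ½ × 3.39 × 11.1 = 18.8145 kip, acting at 7.6 ft from A (one-third of the span from the peak).
Taking moments about A: B_y·15.7 − (½·3.39·11.1)·7.6 − 10·8 − 25·12 = 0 → B_y = 522.9902/15.7 = 33.3115 ≈ 33.31 kip.
ΣF_y = 0: A_y + 33.3115 − ½·3.39·11.1 − 10 − 25 = 0 → A_y = 20.50 kip.
ΣF_x = 0: A_x + 5 = 0 → A_x = -5.000 kip.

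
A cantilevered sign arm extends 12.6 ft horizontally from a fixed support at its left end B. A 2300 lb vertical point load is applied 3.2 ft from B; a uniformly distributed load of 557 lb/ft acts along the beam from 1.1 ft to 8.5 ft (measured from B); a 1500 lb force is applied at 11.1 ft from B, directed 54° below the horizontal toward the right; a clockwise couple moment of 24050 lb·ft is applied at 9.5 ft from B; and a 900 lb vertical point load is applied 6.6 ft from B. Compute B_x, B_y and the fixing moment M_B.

B_x = -881.7 lb, B_y = 8535 lb, M_B = 70600 lb·ft

Resultant of the distributed load: 557 × 7.4 = 4121.8 lb at 4.8 ft from B.
ΣF_x = 0: B_x + 1500·cos54° = 0 → B_x = -881.7 lb.
ΣF_y = 0: B_y − 2300 − 557·7.4 − 1500·sin54° − 900 = 0 → B_y = 8535 lb.
ΣM about B: M_B − 2300·3.2 − (557·7.4)·4.8 − 1500·sin54°·11.1 − 24050 − 900·6.6 = 0 → M_B = 70600 lb·ft.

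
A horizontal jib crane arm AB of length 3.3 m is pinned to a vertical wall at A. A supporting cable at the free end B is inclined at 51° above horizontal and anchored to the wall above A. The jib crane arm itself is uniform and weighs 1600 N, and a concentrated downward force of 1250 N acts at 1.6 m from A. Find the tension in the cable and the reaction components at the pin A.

ΣM about A: T·sin51°·3.3 − 1600·1.65 − 1250·1.6 = 0 → T = 4640/(3.3·0.777146) = 1809.26 ≈ 1809 N.
ΣF_x = 0: A_x − T·cos51° = 0 → A_x = 1809.26 × 0.62932 = 1139 N.
ΣF_y = 0: A_y + T·sin51° − 1600 − 1250 = 0 → A_y = 2850 − 1809.26 × 0.777146 = 1444 N.

T = 1809 N, A_x = 1139 N, A_y = 1444 N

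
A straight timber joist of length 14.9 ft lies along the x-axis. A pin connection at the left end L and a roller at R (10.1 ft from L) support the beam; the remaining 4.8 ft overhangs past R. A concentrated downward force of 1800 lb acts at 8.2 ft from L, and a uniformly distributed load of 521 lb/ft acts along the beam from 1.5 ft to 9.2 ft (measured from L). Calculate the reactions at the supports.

L_x = 0, L_y = 2225 lb, R_y = 3586 lb

Resultant of the distributed load: 521 × 7.7 = 4011.7 lb at 5.35 ft from L.
Moments about L: R_y·10.1 − 1800·8.2 − (521·7.7)·5.35 = 0 → R_y = 36222.595/10.1 = 3586.4 ≈ 3586 lb.
ΣF_y = 0: L_y + 3586.4 − 1800 − 521·7.7 = 0 → L_y = 2225 lb.
ΣF_x = 0: no horizontal applied forces, so L_x = 0.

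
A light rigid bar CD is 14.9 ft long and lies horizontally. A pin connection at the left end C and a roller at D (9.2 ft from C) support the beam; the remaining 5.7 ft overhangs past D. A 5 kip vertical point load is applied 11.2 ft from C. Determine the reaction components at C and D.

C_x = 0, C_y = -1.087 kip, D_y = 6.087 kip

ΣM about C: D_y·9.2 − 5·11.2 = 0 → D_y = 56/9.2 = 6.08696 ≈ 6.087 kip.
ΣF_y = 0: C_y + 6.08696 − 5 = 0 → C_y = -1.087 kip.
ΣF_x = 0: no horizontal applied forces, so C_x = 0.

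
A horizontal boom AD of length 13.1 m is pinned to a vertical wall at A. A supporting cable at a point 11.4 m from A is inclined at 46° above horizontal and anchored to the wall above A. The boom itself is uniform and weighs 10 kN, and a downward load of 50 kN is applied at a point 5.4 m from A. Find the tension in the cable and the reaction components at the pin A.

T = 40.91 kN, A_x = 28.42 kN, A_y = 30.57 kN

ΣM about A: T·sin46°·11.4 − 10·6.55 − 50·5.4 = 0 → T = 335.5/(11.4·0.71934) = 40.9123 ≈ 40.91 kN.
ΣF_x = 0: A_x − T·cos46° = 0 → A_x = 40.9123 × 0.694658 = 28.42 kN.
ΣF_y = 0: A_y + T·sin46° − 10 − 50 = 0 → A_y = 60 − 40.9123 × 0.71934 = 30.57 kN.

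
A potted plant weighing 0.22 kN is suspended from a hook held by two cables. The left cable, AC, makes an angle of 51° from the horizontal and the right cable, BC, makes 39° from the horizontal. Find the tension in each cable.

T_AC = 0.1710 kN, T_BC = 0.1385 kN

ΣF_x = 0: −T_AC·cos51° + T_BC·cos39° = 0 → T_BC = 0.809784·T_AC.
ΣF_y = 0: T_AC·sin51° + T_BC·sin39° = 0.22.
Substitute: T_AC·(0.777146 + 0.809784·0.62932) = 0.22 → T_AC = 0.170972 ≈ 0.1710 kN.
Then T_BC = 0.809784 × 0.170972 = 0.1385 kN.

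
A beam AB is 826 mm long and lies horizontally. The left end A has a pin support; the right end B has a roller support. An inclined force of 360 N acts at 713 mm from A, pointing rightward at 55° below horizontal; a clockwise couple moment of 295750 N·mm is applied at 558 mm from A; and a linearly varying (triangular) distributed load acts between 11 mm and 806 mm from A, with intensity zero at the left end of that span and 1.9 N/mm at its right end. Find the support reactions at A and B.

A_x = -206.5 N, A_y = -57.12 N, B_y = 1107 N

Resultant of the triangular load: ½ × 1.9 × 795 = 755.25 N, acting at 541 mm from A (one-third of the span from the peak).
Moments about A: B_y·826 − 360·sin55°·713 − 295750 − (½·1.9·795)·541 = 0 → B_y = 914600/826 = 1107.26 ≈ 1107 N.
ΣF_y = 0: A_y + 1107.26 − 360·sin55° − ½·1.9·795 = 0 → A_y = -57.12 N.
ΣF_x = 0: A_x + 360·cos55° = 0 → A_x = -206.5 N.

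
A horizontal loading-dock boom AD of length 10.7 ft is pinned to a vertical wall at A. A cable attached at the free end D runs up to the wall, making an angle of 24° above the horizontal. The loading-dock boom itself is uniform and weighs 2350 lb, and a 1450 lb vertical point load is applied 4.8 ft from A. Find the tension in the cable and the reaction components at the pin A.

T = 4488 lb, A_x = 4100 lb, A_y = 1975 lb

ΣM about A: T·sin24°·10.7 − 2350·5.35 − 1450·4.8 = 0 → T = 19532.5/(10.7·0.406737) = 4488.08 ≈ 4488 lb.
ΣF_x = 0: A_x − T·cos24° = 0 → A_x = 4488.08 × 0.913545 = 4100 lb.
ΣF_y = 0: A_y + T·sin24° − 2350 − 1450 = 0 → A_y = 3800 − 4488.08 × 0.406737 = 1975 lb.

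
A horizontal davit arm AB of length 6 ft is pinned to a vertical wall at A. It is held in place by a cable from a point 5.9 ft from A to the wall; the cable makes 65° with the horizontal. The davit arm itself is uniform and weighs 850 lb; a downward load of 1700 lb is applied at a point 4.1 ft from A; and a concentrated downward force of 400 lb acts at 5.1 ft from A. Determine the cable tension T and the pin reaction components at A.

T = 2162 lb, A_x = 913.6 lb, A_y = 990.7 lb

ΣM about A: T·sin65°·5.9 − 850·3 − 1700·4.1 − 400·5.1 = 0 → T = 11560/(5.9·0.906308) = 2161.87 ≈ 2162 lb.
ΣF_x = 0: A_x − T·cos65° = 0 → A_x = 2161.87 × 0.422618 = 913.6 lb.
ΣF_y = 0: A_y + T·sin65° − 850 − 1700 − 400 = 0 → A_y = 2950 − 2161.87 × 0.906308 = 990.7 lb.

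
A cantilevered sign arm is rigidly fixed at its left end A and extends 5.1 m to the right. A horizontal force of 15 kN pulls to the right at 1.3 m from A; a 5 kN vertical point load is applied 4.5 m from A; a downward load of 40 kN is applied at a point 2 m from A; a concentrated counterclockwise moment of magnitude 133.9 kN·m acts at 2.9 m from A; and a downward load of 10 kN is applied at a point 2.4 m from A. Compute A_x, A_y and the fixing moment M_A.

A_x = -15.00 kN, A_y = 55.00 kN, M_A = -7.400 kN·m

ΣF_x = 0: A_x + 15 = 0 → A_x = -15.00 kN.
ΣF_y = 0: A_y − 5 − 40 − 10 = 0 → A_y = 55.00 kN.
ΣM about A: M_A − 5·4.5 − 40·2 + 133.9 − 10·2.4 = 0 → M_A = -7.400 kN·m.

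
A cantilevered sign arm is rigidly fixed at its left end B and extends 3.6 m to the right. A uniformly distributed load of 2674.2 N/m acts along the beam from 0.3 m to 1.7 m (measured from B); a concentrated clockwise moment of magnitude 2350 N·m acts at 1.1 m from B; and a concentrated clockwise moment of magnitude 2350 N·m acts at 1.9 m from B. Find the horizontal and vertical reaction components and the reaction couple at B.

B_x = 0, B_y = 3744 N, M_B = 8444 N·m

Resultant of the distributed load: 2674.2 × 1.4 = 3743.88 N at 1 m from B.
ΣF_x = 0: B_x = 0.
ΣF_y = 0: B_y − 2674.2·1.4 = 0 → B_y = 3744 N.
ΣM about B: M_B − (2674.2·1.4)·1 − 2350 − 2350 = 0 → M_B = 8444 N·m.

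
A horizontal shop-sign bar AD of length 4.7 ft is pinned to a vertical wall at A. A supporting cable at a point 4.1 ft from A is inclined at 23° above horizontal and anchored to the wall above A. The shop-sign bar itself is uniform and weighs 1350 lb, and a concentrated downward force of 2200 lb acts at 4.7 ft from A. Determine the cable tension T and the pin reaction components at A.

ΣM about A: T·sin23°·4.1 − 1350·2.35 − 2200·4.7 = 0 → T = 13512.5/(4.1·0.390731) = 8434.78 ≈ 8435 lb.
ΣF_x = 0: A_x − T·cos23° = 0 → A_x = 8434.78 × 0.920505 = 7764 lb.
ΣF_y = 0: A_y + T·sin23° − 1350 − 2200 = 0 → A_y = 3550 − 8434.78 × 0.390731 = 254.3 lb.

T = 8435 lb, A_x = 7764 lb, A_y = 254.3 lb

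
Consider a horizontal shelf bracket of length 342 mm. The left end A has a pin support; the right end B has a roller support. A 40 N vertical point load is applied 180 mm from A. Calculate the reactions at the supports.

A_x = 0, A_y = 18.95 N, B_y = 21.05 N

ΣM about A: B_y·342 − 40·180 = 0 → B_y = 7200/342 = 21.0526 ≈ 21.05 N.
ΣF_y = 0: A_y + 21.0526 − 40 = 0 → A_y = 18.95 N.
ΣF_x = 0: no horizontal applied forces, so A_x = 0.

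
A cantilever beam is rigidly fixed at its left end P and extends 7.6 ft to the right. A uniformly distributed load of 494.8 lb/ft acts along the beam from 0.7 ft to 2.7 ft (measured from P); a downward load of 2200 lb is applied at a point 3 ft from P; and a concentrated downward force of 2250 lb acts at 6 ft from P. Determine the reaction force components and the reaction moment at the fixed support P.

Resultant of the distributed load: 494.8 × 2 = 989.6 lb at 1.7 ft from P.
ΣF_x = 0: P_x = 0.
ΣF_y = 0: P_y − 494.8·2 − 2200 − 2250 = 0 → P_y = 5440 lb.
ΣM about P: M_P − (494.8·2)·1.7 − 2200·3 − 2250·6 = 0 → M_P = 21780 lb·ft.

P_x = 0, P_y = 5440 lb, M_P = 21780 lb·ft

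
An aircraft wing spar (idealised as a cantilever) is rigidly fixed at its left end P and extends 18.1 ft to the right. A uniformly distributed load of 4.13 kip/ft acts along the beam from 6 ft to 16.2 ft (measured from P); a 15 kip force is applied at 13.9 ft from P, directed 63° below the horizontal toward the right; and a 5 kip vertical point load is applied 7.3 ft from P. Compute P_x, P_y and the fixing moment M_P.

Resultant of the distributed load: 4.13 × 10.2 = 42.126 kip at 11.1 ft from P.
ΣF_x = 0: P_x + 15·cos63° = 0 → P_x = -6.810 kip.
ΣF_y = 0: P_y − 4.13·10.2 − 15·sin63° − 5 = 0 → P_y = 60.49 kip.
ΣM about P: M_P − (4.13·10.2)·11.1 − 15·sin63°·13.9 − 5·7.3 = 0 → M_P = 689.9 kip·ft.

P_x = -6.810 kip, P_y = 60.49 kip, M_P = 689.9 kip·ft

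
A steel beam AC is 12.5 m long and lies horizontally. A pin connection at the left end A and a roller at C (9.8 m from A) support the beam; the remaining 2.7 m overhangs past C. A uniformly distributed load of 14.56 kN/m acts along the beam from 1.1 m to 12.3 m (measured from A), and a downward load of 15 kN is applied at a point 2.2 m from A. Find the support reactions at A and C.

Resultant of the distributed load: 14.56 × 11.2 = 163.072 kN at 6.7 m from A.
ΣM about A: C_y·9.8 − (14.56·11.2)·6.7 − 15·2.2 = 0 → C_y = 1125.5824/9.8 = 114.855 ≈ 114.9 kN.
ΣF_y = 0: A_y + 114.855 − 14.56·11.2 − 15 = 0 → A_y = 63.22 kN.
ΣF_x = 0: no horizontal applied forces, so A_x = 0.

A_x = 0, A_y = 63.22 kN, C_y = 114.9 kN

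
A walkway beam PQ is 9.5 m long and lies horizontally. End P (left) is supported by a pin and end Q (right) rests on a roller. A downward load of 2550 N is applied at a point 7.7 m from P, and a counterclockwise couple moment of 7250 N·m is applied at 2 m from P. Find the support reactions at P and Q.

Taking moments about P: Q_y·9.5 − 2550·7.7 + 7250 = 0 → Q_y = 12385/9.5 = 1303.68 ≈ 1304 N.
ΣF_y = 0: P_y + 1303.68 − 2550 = 0 → P_y = 1246 N.
ΣF_x = 0: no horizontal applied forces, so P_x = 0.

P_x = 0, P_y = 1246 N, Q_y = 1304 N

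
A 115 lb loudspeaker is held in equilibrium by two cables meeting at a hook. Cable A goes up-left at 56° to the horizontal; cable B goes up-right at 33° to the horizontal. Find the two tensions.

T_A = 96.46 lb, T_B = 64.32 lb

ΣF_x = 0: −T_A·cos56° + T_B·cos33° = 0 → T_B = 0.666761·T_A.
ΣF_y = 0: T_A·sin56° + T_B·sin33° = 115.
Substitute: T_A·(0.829038 + 0.666761·0.544639) = 115 → T_A = 96.4618 ≈ 96.46 lb.
Then T_B = 0.666761 × 96.4618 = 64.32 lb.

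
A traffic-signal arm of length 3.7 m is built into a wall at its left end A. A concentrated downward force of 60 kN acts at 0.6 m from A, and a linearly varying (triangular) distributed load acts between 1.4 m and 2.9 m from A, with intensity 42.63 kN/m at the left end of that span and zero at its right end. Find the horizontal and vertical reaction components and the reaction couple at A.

A_x = 0, A_y = 91.97 kN, M_A = 96.75 kN·m

Resultant of the triangular load: ½ × 42.63 × 1.5 = 31.9725 kN, acting at 1.9 m from A (one-third of the span from the peak).
ΣF_x = 0: A_x = 0.
ΣF_y = 0: A_y − 60 − ½·42.63·1.5 = 0 → A_y = 91.97 kN.
ΣM about A: M_A − 60·0.6 − (½·42.63·1.5)·1.9 = 0 → M_A = 96.75 kN·m.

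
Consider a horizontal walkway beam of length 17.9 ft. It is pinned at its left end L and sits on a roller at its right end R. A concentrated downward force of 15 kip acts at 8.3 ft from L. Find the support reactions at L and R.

Moments about L: R_y·17.9 − 15·8.3 = 0 → R_y = 124.5/17.9 = 6.95531 ≈ 6.955 kip.
ΣF_y = 0: L_y + 6.95531 − 15 = 0 → L_y = 8.045 kip.
ΣF_x = 0: no horizontal applied forces, so L_x = 0.

L_x = 0, L_y = 8.045 kip, R_y = 6.955 kip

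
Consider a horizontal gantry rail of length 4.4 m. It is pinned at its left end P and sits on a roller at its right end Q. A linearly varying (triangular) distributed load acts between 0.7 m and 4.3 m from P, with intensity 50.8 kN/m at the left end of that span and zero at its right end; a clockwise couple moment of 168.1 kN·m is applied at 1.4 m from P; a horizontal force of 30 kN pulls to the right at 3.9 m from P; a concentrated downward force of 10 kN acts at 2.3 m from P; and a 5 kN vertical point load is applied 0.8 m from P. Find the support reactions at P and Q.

Resultant of the triangular load: ½ × 50.8 × 3.6 = 91.44 kN, acting at 1.9 m from P (one-third of the span from the peak).
Moments about P: Q_y·4.4 − (½·50.8·3.6)·1.9 − 168.1 − 10·2.3 − 5·0.8 = 0 → Q_y = 368.836/4.4 = 83.8264 ≈ 83.83 kN.
ΣF_y = 0: P_y + 83.8264 − ½·50.8·3.6 − 10 − 5 = 0 → P_y = 22.61 kN.
ΣF_x = 0: P_x + 30 = 0 → P_x = -30.00 kN.

P_x = -30.00 kN, P_y = 22.61 kN, Q_y = 83.83 kN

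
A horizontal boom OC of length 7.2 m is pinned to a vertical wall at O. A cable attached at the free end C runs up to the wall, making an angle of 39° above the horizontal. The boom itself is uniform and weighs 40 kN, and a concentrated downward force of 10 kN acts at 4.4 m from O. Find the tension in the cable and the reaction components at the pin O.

ΣM about O: T·sin39°·7.2 − 40·3.6 − 10·4.4 = 0 → T = 188/(7.2·0.62932) = 41.491 ≈ 41.49 kN.
ΣF_x = 0: O_x − T·cos39° = 0 → O_x = 41.491 × 0.777146 = 32.24 kN.
ΣF_y = 0: O_y + T·sin39° − 40 − 10 = 0 → O_y = 50 − 41.491 × 0.62932 = 23.89 kN.

T = 41.49 kN, O_x = 32.24 kN, O_y = 23.89 kN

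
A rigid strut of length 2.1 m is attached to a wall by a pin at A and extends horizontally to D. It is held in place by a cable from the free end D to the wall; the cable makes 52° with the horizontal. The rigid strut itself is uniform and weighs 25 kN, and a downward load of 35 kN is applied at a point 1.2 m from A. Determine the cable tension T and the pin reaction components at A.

T = 41.24 kN, A_x = 25.39 kN, A_y = 27.50 kN

ΣM about A: T·sin52°·2.1 − 25·1.05 − 35·1.2 = 0 → T = 68.25/(2.1·0.788011) = 41.2431 ≈ 41.24 kN.
ΣF_x = 0: A_x − T·cos52° = 0 → A_x = 41.2431 × 0.615661 = 25.39 kN.
ΣF_y = 0: A_y + T·sin52° − 25 − 35 = 0 → A_y = 60 − 41.2431 × 0.788011 = 27.50 kN.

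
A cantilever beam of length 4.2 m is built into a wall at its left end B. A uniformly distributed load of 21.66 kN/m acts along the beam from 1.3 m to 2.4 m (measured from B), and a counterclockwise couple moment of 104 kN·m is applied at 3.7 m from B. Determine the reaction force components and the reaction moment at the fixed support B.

Resultant of the distributed load: 21.66 × 1.1 = 23.826 kN at 1.85 m from B.
ΣF_x = 0: B_x = 0.
ΣF_y = 0: B_y − 21.66·1.1 = 0 → B_y = 23.83 kN.
ΣM about B: M_B − (21.66·1.1)·1.85 + 104 = 0 → M_B = -59.92 kN·m.

B_x = 0, B_y = 23.83 kN, M_B = -59.92 kN·m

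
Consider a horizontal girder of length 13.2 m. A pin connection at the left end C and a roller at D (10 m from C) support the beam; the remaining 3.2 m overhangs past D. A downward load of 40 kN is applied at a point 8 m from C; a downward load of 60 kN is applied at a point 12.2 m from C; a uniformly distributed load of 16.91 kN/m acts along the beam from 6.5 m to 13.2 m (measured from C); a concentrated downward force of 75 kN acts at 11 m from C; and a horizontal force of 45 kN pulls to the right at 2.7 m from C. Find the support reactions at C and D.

Resultant of the distributed load: 16.91 × 6.7 = 113.297 kN at 9.85 m from C.
Taking moments about C: D_y·10 − 40·8 − 60·12.2 − (16.91·6.7)·9.85 − 75·11 = 0 → D_y = 2992.97545/10 = 299.298 ≈ 299.3 kN.
ΣF_y = 0: C_y + 299.298 − 40 − 60 − 16.91·6.7 − 75 = 0 → C_y = -11.00 kN.
ΣF_x = 0: C_x + 45 = 0 → C_x = -45.00 kN.

C_x = -45.00 kN, C_y = -11.00 kN, D_y = 299.3 kN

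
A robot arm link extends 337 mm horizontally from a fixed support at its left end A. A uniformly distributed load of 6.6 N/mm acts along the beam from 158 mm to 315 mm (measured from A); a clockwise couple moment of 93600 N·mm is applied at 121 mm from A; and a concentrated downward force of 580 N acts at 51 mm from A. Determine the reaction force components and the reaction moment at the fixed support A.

A_x = 0, A_y = 1616 N, M_A = 368200 N·mm

Resultant of the distributed load: 6.6 × 157 = 1036.2 N at 236.5 mm from A.
ΣF_x = 0: A_x = 0.
ΣF_y = 0: A_y − 6.6·157 − 580 = 0 → A_y = 1616 N.
ΣM about A: M_A − (6.6·157)·236.5 − 93600 − 580·51 = 0 → M_A = 368200 N·mm.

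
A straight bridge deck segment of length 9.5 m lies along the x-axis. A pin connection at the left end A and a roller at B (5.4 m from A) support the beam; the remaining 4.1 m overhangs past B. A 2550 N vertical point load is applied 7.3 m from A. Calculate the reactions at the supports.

A_x = 0, A_y = -897.2 N, B_y = 3447 N

ΣM about A: B_y·5.4 − 2550·7.3 = 0 → B_y = 18615/5.4 = 3447.22 ≈ 3447 N.
ΣF_y = 0: A_y + 3447.22 − 2550 = 0 → A_y = -897.2 N.
ΣF_x = 0: no horizontal applied forces, so A_x = 0.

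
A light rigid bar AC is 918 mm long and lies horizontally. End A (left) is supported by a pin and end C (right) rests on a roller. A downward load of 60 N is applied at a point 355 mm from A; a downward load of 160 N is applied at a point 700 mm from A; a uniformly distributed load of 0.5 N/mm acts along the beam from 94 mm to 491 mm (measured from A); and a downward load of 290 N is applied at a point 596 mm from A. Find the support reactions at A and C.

A_x = 0, A_y = 311.8 N, C_y = 396.7 N

Resultant of the distributed load: 0.5 × 397 = 198.5 N at 292.5 mm from A.
ΣM about A: C_y·918 − 60·355 − 160·700 − (0.5·397)·292.5 − 290·596 = 0 → C_y = 364201.25/918 = 396.733 ≈ 396.7 N.
ΣF_y = 0: A_y + 396.733 − 60 − 160 − 0.5·397 − 290 = 0 → A_y = 311.8 N.
ΣF_x = 0: no horizontal applied forces, so A_x = 0.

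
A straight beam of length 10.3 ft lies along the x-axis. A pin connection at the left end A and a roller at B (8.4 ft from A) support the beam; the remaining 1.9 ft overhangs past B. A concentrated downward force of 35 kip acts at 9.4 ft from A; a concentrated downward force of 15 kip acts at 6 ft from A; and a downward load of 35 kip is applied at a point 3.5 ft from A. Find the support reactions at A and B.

A_x = 0, A_y = 20.54 kip, B_y = 64.46 kip

Taking moments about A: B_y·8.4 − 35·9.4 − 15·6 − 35·3.5 = 0 → B_y = 541.5/8.4 = 64.4643 ≈ 64.46 kip.
ΣF_y = 0: A_y + 64.4643 − 35 − 15 − 35 = 0 → A_y = 20.54 kip.
ΣF_x = 0: no horizontal applied forces, so A_x = 0.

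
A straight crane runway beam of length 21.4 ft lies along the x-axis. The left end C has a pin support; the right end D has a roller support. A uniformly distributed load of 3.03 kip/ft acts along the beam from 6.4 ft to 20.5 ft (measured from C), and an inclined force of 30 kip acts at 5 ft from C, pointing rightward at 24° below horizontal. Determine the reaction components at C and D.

C_x = -27.41 kip, C_y = 25.22 kip, D_y = 29.70 kip

Resultant of the distributed load: 3.03 × 14.1 = 42.723 kip at 13.45 ft from C.
Taking moments about C: D_y·21.4 − (3.03·14.1)·13.45 − 30·sin24°·5 = 0 → D_y = 635.635/21.4 = 29.7026 ≈ 29.70 kip.
ΣF_y = 0: C_y + 29.7026 − 3.03·14.1 − 30·sin24° = 0 → C_y = 25.22 kip.
ΣF_x = 0: C_x + 30·cos24° = 0 → C_x = -27.41 kip.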